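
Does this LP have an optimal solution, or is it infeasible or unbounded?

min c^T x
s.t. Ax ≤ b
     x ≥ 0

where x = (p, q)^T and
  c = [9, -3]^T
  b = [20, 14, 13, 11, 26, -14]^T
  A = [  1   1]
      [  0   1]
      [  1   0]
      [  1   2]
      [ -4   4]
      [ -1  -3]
The point (0, 5.5) satisfies every constraint, so the LP is feasible; the constraints give p ≤ 13 and q ≤ 14, which with p, q ≥ 0 keep the feasible region inside a bounded box. A feasible, bounded LP attains a finite optimum at a vertex.

Feasible with finite optimum z* = -16.5 at (0, 5.5).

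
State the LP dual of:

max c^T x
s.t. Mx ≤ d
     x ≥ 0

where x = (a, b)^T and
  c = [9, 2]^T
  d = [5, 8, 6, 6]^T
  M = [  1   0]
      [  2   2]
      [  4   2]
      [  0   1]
Minimize: z = 5y1 + 8y2 + 6y3 + 6y4

Subject to:
  C1: -y1 - 2y2 - 4y3 ≤ -9
  C2: -2y2 - 2y3 - y4 ≤ -2
  y1, y2, y3, y4 ≥ 0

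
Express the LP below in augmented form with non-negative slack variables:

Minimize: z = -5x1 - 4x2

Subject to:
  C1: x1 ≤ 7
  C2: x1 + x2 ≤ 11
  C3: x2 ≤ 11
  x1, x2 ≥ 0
min z = -5x1 - 4x2

s.t.
  x1 + s1 = 7
  x1 + x2 + s2 = 11
  x2 + s3 = 11
  x1, x2, s1, s2, s3 ≥ 0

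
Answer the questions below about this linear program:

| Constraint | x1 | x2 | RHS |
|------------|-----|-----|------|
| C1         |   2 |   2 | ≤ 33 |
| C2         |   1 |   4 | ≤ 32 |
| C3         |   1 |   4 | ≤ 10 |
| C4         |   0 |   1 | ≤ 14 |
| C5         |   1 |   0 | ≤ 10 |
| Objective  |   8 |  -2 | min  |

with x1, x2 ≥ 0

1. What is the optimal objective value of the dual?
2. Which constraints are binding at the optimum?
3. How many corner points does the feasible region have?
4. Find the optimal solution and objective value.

1. -5 (by strong duality, equal to the primal optimum)
2. C3, x1 ≥ 0
3. 3
4. x1 = 0, x2 = 2.5, z = -5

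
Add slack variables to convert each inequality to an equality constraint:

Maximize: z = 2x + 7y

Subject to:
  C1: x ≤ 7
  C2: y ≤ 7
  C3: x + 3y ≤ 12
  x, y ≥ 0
max z = 2x + 7y

s.t.
  x + s1 = 7
  y + s2 = 7
  x + 3y + s3 = 12
  x, y, s1, s2, s3 ≥ 0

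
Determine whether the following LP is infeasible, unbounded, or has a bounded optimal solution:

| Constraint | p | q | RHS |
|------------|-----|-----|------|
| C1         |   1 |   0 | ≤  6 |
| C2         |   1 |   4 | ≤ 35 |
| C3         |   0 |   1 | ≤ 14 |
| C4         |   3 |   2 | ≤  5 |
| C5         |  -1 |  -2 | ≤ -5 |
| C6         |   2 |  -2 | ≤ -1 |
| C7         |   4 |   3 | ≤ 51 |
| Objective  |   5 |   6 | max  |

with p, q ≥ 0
The point (0, 2.5) satisfies every constraint, so the LP is feasible; the constraints give p ≤ 6 and q ≤ 14, which with p, q ≥ 0 keep the feasible region inside a bounded box. A feasible, bounded LP attains a finite optimum at a vertex.

Feasible with finite optimum z* = 15 at (0, 2.5).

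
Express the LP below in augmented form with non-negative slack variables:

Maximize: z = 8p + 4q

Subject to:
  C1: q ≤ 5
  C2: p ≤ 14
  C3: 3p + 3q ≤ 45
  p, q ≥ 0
max z = 8p + 4q

s.t.
  q + s1 = 5
  p + s2 = 14
  3p + 3q + s3 = 45
  p, q, s1, s2, s3 ≥ 0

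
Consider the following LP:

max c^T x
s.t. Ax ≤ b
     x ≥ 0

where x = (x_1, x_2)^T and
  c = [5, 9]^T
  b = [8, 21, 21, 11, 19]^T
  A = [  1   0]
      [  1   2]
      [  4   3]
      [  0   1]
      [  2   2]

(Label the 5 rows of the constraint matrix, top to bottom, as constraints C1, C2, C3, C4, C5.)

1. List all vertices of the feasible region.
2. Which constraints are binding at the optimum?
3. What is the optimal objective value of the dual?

1. (0, 0), (5.25, 0), (0, 7)
2. C3, x_1 ≥ 0
3. 63 (by strong duality, equal to the primal optimum)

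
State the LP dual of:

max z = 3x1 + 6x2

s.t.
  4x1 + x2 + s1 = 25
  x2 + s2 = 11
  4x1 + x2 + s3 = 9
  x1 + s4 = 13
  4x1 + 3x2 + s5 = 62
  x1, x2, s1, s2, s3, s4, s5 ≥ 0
Minimize: z = 25y1 + 11y2 + 9y3 + 13y4 + 62y5

Subject to:
  C1: -4y1 - 4y3 - y4 - 4y5 ≤ -3
  C2: -y1 - y2 - y3 - 3y5 ≤ -6
  y1, y2, y3, y4, y5 ≥ 0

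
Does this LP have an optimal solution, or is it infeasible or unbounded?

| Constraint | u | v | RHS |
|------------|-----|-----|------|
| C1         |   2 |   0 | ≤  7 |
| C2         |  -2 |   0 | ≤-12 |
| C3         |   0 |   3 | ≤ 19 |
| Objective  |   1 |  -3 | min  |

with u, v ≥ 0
C1 requires 2u ≤ 7, while C2 (-2u ≤ -12) is equivalent to 2u ≥ 12. Together they would need 12 ≤ 2u ≤ 7, which is impossible since 12 > 7. No point satisfies all constraints.

The feasible region is empty; the LP is infeasible.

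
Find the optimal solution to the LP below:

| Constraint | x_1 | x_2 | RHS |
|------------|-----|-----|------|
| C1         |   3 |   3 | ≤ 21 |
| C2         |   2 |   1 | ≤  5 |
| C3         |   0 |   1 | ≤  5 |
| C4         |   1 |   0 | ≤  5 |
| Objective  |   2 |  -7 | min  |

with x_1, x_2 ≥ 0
x_1 = 0, x_2 = 5, z = -35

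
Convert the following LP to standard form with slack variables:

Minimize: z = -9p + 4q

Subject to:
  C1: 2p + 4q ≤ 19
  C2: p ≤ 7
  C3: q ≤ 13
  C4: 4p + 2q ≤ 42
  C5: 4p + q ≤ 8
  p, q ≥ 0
min z = -9p + 4q

s.t.
  2p + 4q + s1 = 19
  p + s2 = 7
  q + s3 = 13
  4p + 2q + s4 = 42
  4p + q + s5 = 8
  p, q, s1, s2, s3, s4, s5 ≥ 0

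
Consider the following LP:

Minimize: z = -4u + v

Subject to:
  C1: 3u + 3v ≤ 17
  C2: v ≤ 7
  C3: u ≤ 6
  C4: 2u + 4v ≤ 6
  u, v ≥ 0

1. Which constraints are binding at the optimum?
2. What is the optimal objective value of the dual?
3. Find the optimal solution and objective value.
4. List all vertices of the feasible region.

1. C4, v ≥ 0
2. -12 (by strong duality, equal to the primal optimum)
3. u = 3, v = 0, z = -12
4. (0, 0), (3, 0), (0, 1.5)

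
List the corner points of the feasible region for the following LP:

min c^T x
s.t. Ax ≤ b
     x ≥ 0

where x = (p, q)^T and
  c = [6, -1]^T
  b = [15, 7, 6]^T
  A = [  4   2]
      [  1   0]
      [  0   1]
Each vertex is the intersection of two constraint boundaries that also satisfies all remaining constraints:
  p = 0 and q = 0 → (0, 0)
  4p + 2q = 15 and q = 0 → (3.75, 0)
  4p + 2q = 15 and q = 6 → (0.75, 6)
  q = 6 and p = 0 → (0, 6)

Vertices: (0, 0), (3.75, 0), (0.75, 6), (0, 6)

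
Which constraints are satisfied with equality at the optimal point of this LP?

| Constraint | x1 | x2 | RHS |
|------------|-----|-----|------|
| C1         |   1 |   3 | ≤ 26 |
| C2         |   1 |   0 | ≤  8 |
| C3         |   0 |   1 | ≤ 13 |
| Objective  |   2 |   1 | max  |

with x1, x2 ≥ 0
Optimal: x1 = 8, x2 = 6
Binding: C1, C2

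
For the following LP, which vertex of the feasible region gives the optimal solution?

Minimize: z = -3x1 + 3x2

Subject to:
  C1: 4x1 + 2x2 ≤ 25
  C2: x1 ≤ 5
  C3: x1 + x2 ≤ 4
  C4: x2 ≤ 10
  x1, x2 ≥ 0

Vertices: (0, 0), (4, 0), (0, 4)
(4, 0) with z = -12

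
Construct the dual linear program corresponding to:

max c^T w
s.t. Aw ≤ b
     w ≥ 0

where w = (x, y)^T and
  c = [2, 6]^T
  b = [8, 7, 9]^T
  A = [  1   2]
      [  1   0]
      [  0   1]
Minimize: z = 8y1 + 7y2 + 9y3

Subject to:
  C1: -y1 - y2 ≤ -2
  C2: -2y1 - y3 ≤ -6
  y1, y2, y3 ≥ 0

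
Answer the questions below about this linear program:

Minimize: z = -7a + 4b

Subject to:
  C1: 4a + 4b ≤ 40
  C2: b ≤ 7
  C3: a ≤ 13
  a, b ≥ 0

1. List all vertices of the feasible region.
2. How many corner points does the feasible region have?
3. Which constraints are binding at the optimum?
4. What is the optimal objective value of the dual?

1. (0, 0), (10, 0), (3, 7), (0, 7)
2. 4
3. C1, b ≥ 0
4. -70 (by strong duality, equal to the primal optimum)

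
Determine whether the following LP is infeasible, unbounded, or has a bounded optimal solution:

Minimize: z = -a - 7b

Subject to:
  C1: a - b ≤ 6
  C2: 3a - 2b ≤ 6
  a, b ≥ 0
Feasible point: (0, 0) satisfies every constraint, so the LP is feasible.
Direction d = (0, 1): for each constraint row a, a·d ≤ 0 —
  (1)(0) + (-1)(1) = -1 ≤ 0
  (3)(0) + (-2)(1) = -2 ≤ 0
and d ≥ 0, so (0, 0) + t·d stays feasible for every t ≥ 0. Along this ray z = -a - 7b changes by -7 per unit t, so z → −∞.

The LP is unbounded; z can be made arbitrarily small.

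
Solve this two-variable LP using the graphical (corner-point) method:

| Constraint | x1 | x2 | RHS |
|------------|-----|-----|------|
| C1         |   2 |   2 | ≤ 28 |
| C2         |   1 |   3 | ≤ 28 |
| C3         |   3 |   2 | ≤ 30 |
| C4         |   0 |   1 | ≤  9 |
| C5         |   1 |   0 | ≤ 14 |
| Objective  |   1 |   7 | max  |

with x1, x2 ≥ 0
Each vertex is the intersection of two constraint boundaries that also satisfies all remaining constraints:
  x1 = 0 and x2 = 0 → (0, 0)
  3x1 + 2x2 = 30 and x2 = 0 → (10, 0)
  x1 + 3x2 = 28 and 3x1 + 2x2 = 30 → (4.857, 7.714)
  x1 + 3x2 = 28 and x2 = 9 → (1, 9)
  x2 = 9 and x1 = 0 → (0, 9)

Evaluating z = x1 + 7x2 at each vertex:
  (0, 0): z = 0
  (10, 0): z = 10
  (4.857, 7.714): z = 58.86
  (1, 9): z = 64
  (0, 9): z = 63

The maximum is at (1, 9) with z = 64.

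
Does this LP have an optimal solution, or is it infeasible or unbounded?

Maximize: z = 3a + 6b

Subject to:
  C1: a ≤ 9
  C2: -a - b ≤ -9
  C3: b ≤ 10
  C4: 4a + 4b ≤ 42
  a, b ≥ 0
The point (0.5, 10) satisfies every constraint, so the LP is feasible; the constraints give a ≤ 9 and b ≤ 10, which with a, b ≥ 0 keep the feasible region inside a bounded box. A feasible, bounded LP attains a finite optimum at a vertex.

Evaluating z = 3a + 6b at each vertex:
  (9, 0): z = 27
  (9, 1.5): z = 36
  (0.5, 10): z = 61.5
  (0, 10): z = 60
  (0, 9): z = 54

Feasible with finite optimum z* = 61.5 at (0.5, 10).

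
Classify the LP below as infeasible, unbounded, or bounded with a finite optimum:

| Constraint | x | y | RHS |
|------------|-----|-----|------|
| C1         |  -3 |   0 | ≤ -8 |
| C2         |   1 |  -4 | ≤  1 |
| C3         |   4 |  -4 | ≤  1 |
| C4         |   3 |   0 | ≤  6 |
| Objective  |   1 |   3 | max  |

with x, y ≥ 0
C4 requires 3x ≤ 6, while C1 (-3x ≤ -8) is equivalent to 3x ≥ 8. Together they would need 8 ≤ 3x ≤ 6, which is impossible since 8 > 6. No point satisfies all constraints.

The feasible region is empty; the LP is infeasible.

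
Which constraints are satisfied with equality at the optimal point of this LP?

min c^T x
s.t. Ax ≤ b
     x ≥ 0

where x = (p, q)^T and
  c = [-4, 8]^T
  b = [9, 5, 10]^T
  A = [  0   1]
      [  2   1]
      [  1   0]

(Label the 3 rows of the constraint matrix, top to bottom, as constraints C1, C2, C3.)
Optimal: p = 2.5, q = 0
Slack at optimum:
  C1: slack = 9
  C2: slack = 0 (binding)
  C3: slack = 7.5
  p ≥ 0: p = 2.5
  q ≥ 0: q = 0 (binding)
Binding constraints: C2, q ≥ 0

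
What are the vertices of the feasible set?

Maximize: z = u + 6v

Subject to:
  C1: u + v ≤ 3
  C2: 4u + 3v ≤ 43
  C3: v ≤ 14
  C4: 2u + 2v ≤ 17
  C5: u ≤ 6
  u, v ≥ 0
Each vertex is the intersection of two constraint boundaries that also satisfies all remaining constraints:
  u = 0 and v = 0 → (0, 0)
  u + v = 3 and v = 0 → (3, 0)
  u + v = 3 and u = 0 → (0, 3)

Vertices: (0, 0), (3, 0), (0, 3)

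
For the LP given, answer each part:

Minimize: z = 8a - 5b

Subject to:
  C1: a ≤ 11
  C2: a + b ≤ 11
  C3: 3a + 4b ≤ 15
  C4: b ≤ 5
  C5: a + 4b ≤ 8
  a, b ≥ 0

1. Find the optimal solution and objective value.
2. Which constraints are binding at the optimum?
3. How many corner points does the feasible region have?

1. a = 0, b = 2, z = -10
2. C5, a ≥ 0
3. 4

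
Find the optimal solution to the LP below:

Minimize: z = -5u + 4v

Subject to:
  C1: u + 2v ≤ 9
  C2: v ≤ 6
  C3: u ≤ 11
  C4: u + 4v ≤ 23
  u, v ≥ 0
Each vertex is the intersection of two constraint boundaries that also satisfies all remaining constraints:
  u = 0 and v = 0 → (0, 0)
  u + 2v = 9 and v = 0 → (9, 0)
  u + 2v = 9 and u = 0 → (0, 4.5)

Evaluating z = -5u + 4v at each vertex:
  (0, 0): z = 0
  (9, 0): z = -45
  (0, 4.5): z = 18

The minimum is at (9, 0) with z = -45.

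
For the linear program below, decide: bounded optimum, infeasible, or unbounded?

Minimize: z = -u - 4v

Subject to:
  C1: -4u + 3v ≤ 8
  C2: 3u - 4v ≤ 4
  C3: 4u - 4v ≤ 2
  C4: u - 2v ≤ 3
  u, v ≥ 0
Feasible point: (0, 0) satisfies every constraint, so the LP is feasible.
Direction d = (1, 1): for each constraint row a, a·d ≤ 0 —
  (-4)(1) + (3)(1) = -1 ≤ 0
  (3)(1) + (-4)(1) = -1 ≤ 0
  (4)(1) + (-4)(1) = 0 ≤ 0
  (1)(1) + (-2)(1) = -1 ≤ 0
and d ≥ 0, so (0, 0) + t·d stays feasible for every t ≥ 0. Along this ray z = -u - 4v changes by -5 per unit t, so z → −∞.

Unbounded: there is a feasible ray along which z → −∞.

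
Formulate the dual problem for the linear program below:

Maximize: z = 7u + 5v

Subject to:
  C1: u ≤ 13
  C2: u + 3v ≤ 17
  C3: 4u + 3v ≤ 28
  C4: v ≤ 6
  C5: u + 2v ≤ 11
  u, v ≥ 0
Minimize: z = 13y1 + 17y2 + 28y3 + 6y4 + 11y5

Subject to:
  C1: -y1 - y2 - 4y3 - y5 ≤ -7
  C2: -3y2 - 3y3 - y4 - 2y5 ≤ -5
  y1, y2, y3, y4, y5 ≥ 0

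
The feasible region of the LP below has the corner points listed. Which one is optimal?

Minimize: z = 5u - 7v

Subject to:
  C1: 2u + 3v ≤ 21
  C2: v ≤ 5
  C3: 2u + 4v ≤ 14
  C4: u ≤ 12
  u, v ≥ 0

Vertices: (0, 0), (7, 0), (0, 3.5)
Evaluating z = 5u - 7v at each vertex:
  (0, 0): z = 0
  (7, 0): z = 35
  (0, 3.5): z = -24.5

The smallest value is z = -24.5, attained at (0, 3.5).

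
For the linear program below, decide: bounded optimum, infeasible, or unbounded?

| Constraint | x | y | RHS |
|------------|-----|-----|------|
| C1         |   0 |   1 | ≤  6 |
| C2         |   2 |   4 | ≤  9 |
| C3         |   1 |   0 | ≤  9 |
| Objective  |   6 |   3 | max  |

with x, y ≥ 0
The point (4.5, 0) satisfies every constraint, so the LP is feasible; the constraints give x ≤ 9 and y ≤ 6, which with x, y ≥ 0 keep the feasible region inside a bounded box. A feasible, bounded LP attains a finite optimum at a vertex.

Evaluating z = 6x + 3y at each vertex:
  (0, 0): z = 0
  (4.5, 0): z = 27
  (0, 2.25): z = 6.75

Feasible with finite optimum z* = 27 at (4.5, 0).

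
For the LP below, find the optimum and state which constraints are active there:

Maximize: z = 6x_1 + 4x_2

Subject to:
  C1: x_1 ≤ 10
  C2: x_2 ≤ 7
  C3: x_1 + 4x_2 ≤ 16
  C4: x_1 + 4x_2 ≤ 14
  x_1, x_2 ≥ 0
Optimal: x_1 = 10, x_2 = 1
Slack at optimum:
  C1: slack = 0 (binding)
  C2: slack = 6
  C3: slack = 2
  C4: slack = 0 (binding)
  x_1 ≥ 0: x_1 = 10
  x_2 ≥ 0: x_2 = 1
Binding constraints: C1, C4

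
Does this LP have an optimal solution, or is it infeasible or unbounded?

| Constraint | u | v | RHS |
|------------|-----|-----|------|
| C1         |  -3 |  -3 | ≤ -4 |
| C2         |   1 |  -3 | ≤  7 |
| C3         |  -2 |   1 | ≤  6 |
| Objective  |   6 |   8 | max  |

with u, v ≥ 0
Feasible point: (0, 2) satisfies every constraint, so the LP is feasible.
Direction d = (1, 1): for each constraint row a, a·d ≤ 0 —
  (-3)(1) + (-3)(1) = -6 ≤ 0
  (1)(1) + (-3)(1) = -2 ≤ 0
  (-2)(1) + (1)(1) = -1 ≤ 0
and d ≥ 0, so (0, 2) + t·d stays feasible for every t ≥ 0. Along this ray z = 6u + 8v changes by 14 per unit t, so z → +∞.

Unbounded: there is a feasible ray along which z → +∞.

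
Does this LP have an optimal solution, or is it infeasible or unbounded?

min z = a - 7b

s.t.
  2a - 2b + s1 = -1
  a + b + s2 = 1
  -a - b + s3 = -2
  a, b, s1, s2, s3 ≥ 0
The row a + b + s2 = 1 with s2 ≥ 0 requires a + b ≤ 1, while the row -a - b + s3 = -2 with s3 ≥ 0 is equivalent to a + b ≥ 2. Together they would need 2 ≤ a + b ≤ 1, which is impossible since 2 > 1. No point satisfies all constraints.

Infeasible — the constraint set is empty.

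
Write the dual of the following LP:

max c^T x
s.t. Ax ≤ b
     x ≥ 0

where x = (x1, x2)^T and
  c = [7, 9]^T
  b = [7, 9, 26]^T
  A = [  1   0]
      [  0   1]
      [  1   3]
Minimize: z = 7y1 + 9y2 + 26y3

Subject to:
  C1: -y1 - y3 ≤ -7
  C2: -y2 - 3y3 ≤ -9
  y1, y2, y3 ≥ 0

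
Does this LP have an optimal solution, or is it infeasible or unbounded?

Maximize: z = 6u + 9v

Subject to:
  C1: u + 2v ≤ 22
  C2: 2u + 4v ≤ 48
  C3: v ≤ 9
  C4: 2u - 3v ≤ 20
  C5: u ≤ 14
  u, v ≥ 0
The point (14, 4) satisfies every constraint, so the LP is feasible; the constraints give u ≤ 14 and v ≤ 9, which with u, v ≥ 0 keep the feasible region inside a bounded box. A feasible, bounded LP attains a finite optimum at a vertex.

Evaluating z = 6u + 9v at each vertex:
  (0, 0): z = 0
  (10, 0): z = 60
  (14, 2.667): z = 108
  (14, 4): z = 120
  (4, 9): z = 105
  (0, 9): z = 81

Bounded optimum: z* = 120 at (14, 4).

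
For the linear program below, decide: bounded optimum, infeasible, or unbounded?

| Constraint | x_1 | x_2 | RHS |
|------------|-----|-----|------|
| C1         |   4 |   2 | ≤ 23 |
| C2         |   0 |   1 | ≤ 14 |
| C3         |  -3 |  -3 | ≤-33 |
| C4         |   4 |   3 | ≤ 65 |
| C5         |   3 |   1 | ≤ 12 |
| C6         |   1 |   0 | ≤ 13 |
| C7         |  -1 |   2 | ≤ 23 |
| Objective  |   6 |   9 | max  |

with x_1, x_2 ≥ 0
The point (0, 11.5) satisfies every constraint, so the LP is feasible; the constraints give x_1 ≤ 13 and x_2 ≤ 14, which with x_1, x_2 ≥ 0 keep the feasible region inside a bounded box. A feasible, bounded LP attains a finite optimum at a vertex.

Evaluating z = 6x_1 + 9x_2 at each vertex:
  (0.5, 10.5): z = 97.5
  (0, 11.5): z = 103.5
  (0, 11): z = 99

The LP has an optimal solution: (0, 11.5) with z = 103.5.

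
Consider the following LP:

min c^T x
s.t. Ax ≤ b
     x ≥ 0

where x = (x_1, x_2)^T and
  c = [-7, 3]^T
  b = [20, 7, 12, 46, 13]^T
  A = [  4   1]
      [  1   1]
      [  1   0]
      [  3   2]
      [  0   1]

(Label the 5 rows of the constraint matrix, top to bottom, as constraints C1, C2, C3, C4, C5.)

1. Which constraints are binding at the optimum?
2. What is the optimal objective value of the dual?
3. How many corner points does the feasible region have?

1. C1, x_2 ≥ 0
2. -35 (by strong duality, equal to the primal optimum)
3. 4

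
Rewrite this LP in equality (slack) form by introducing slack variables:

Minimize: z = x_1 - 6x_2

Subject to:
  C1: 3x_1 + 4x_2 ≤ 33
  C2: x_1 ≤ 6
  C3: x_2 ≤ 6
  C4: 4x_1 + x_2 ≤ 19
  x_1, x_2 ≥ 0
min z = x_1 - 6x_2

s.t.
  3x_1 + 4x_2 + s1 = 33
  x_1 + s2 = 6
  x_2 + s3 = 6
  4x_1 + x_2 + s4 = 19
  x_1, x_2, s1, s2, s3, s4 ≥ 0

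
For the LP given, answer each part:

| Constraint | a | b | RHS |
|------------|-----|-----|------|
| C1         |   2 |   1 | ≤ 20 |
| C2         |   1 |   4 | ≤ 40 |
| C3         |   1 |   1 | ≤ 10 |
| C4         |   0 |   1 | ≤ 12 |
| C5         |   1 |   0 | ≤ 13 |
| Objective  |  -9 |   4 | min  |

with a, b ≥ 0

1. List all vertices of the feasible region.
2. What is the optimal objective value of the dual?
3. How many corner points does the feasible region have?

1. (0, 0), (10, 0), (0, 10)
2. -90 (by strong duality, equal to the primal optimum)
3. 3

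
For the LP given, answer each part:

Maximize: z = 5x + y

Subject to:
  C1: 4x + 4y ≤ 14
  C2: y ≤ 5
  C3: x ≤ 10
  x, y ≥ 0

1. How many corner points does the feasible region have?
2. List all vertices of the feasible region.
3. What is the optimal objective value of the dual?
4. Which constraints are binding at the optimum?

1. 3
2. (0, 0), (3.5, 0), (0, 3.5)
3. 17.5 (by strong duality, equal to the primal optimum)
4. C1, y ≥ 0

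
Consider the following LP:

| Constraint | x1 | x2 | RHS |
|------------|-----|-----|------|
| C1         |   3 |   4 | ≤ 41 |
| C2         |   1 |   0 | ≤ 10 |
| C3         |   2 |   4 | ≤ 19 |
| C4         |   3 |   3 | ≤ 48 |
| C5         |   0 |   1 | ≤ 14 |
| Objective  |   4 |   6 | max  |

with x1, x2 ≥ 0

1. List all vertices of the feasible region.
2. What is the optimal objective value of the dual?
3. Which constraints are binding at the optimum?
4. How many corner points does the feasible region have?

1. (0, 0), (9.5, 0), (0, 4.75)
2. 38 (by strong duality, equal to the primal optimum)
3. C3, x2 ≥ 0
4. 3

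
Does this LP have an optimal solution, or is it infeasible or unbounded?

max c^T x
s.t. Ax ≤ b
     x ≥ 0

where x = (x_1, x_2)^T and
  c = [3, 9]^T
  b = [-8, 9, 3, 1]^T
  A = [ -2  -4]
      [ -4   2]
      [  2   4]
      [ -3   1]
One constraint requires 2x_1 + 4x_2 ≤ 3, while the constraint -2x_1 - 4x_2 ≤ -8 is equivalent to 2x_1 + 4x_2 ≥ 8. Together they would need 8 ≤ 2x_1 + 4x_2 ≤ 3, which is impossible since 8 > 3. No point satisfies all constraints.

Infeasible: no point satisfies all constraints simultaneously.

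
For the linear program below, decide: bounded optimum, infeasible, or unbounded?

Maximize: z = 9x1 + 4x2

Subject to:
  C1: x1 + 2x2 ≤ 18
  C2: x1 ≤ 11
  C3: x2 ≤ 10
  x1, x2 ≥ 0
The point (11, 3.5) satisfies every constraint, so the LP is feasible; the constraints give x1 ≤ 11 and x2 ≤ 10, which with x1, x2 ≥ 0 keep the feasible region inside a bounded box. A feasible, bounded LP attains a finite optimum at a vertex.

Evaluating z = 9x1 + 4x2 at each vertex:
  (0, 0): z = 0
  (11, 0): z = 99
  (11, 3.5): z = 113
  (0, 9): z = 36

Bounded optimum: z* = 113 at (11, 3.5).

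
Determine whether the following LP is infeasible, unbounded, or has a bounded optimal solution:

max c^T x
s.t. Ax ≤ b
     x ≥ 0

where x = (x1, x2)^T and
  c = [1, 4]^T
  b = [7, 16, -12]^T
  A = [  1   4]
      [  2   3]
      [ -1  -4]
One constraint requires x1 + 4x2 ≤ 7, while the constraint -x1 - 4x2 ≤ -12 is equivalent to x1 + 4x2 ≥ 12. Together they would need 12 ≤ x1 + 4x2 ≤ 7, which is impossible since 12 > 7. No point satisfies all constraints.

Infeasible: no point satisfies all constraints simultaneously.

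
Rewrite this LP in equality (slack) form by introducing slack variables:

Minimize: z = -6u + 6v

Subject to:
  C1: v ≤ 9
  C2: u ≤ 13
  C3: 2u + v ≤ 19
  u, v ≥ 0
min z = -6u + 6v

s.t.
  v + s1 = 9
  u + s2 = 13
  2u + v + s3 = 19
  u, v, s1, s2, s3 ≥ 0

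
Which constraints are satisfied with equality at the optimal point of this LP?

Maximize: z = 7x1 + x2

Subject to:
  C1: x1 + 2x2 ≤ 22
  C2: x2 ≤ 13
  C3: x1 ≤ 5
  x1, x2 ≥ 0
Optimal: x1 = 5, x2 = 8.5
Binding: C1, C3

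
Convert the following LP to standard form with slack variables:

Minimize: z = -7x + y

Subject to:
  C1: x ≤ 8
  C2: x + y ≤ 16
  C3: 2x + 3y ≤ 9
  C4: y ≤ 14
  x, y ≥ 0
min z = -7x + y

s.t.
  x + s1 = 8
  x + y + s2 = 16
  2x + 3y + s3 = 9
  y + s4 = 14
  x, y, s1, s2, s3, s4 ≥ 0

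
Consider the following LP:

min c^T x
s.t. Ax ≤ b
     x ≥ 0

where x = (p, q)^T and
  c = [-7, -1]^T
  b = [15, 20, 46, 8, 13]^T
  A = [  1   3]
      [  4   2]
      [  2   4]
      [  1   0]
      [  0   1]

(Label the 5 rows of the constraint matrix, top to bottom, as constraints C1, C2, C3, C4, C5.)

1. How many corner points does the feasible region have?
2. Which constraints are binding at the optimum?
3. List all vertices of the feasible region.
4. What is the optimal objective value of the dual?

1. 4
2. C2, q ≥ 0
3. (0, 0), (5, 0), (3, 4), (0, 5)
4. -35 (by strong duality, equal to the primal optimum)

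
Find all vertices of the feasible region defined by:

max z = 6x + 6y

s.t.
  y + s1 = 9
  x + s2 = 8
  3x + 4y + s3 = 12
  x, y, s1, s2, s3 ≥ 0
Each vertex is the intersection of two constraint boundaries that also satisfies all remaining constraints:
  x = 0 and y = 0 → (0, 0)
  3x + 4y = 12 and y = 0 → (4, 0)
  3x + 4y = 12 and x = 0 → (0, 3)

Vertices: (0, 0), (4, 0), (0, 3)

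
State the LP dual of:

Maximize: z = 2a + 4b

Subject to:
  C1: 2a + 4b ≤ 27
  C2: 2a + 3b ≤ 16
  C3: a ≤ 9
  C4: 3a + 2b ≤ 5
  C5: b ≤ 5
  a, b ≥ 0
Minimize: z = 27y1 + 16y2 + 9y3 + 5y4 + 5y5

Subject to:
  C1: -2y1 - 2y2 - y3 - 3y4 ≤ -2
  C2: -4y1 - 3y2 - 2y4 - y5 ≤ -4
  y1, y2, y3, y4, y5 ≥ 0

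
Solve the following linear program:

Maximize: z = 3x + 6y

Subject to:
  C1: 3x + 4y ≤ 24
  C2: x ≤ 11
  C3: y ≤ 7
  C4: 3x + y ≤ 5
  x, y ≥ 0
x = 0, y = 5, z = 30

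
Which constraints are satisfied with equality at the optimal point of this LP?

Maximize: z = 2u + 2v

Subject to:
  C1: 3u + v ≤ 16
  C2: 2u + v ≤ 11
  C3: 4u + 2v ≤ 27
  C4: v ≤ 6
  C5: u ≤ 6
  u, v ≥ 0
Optimal: u = 2.5, v = 6
Binding: C2, C4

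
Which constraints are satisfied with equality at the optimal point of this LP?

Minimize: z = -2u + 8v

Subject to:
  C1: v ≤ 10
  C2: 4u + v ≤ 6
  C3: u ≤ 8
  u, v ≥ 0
Optimal: u = 1.5, v = 0
Binding: C2, v ≥ 0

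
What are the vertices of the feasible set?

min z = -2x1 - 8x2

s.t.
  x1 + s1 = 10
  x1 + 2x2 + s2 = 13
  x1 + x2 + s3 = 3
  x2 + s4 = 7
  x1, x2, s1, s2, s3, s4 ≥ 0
Each vertex is the intersection of two constraint boundaries that also satisfies all remaining constraints:
  x1 = 0 and x2 = 0 → (0, 0)
  x1 + x2 = 3 and x2 = 0 → (3, 0)
  x1 + x2 = 3 and x1 = 0 → (0, 3)

Vertices: (0, 0), (3, 0), (0, 3)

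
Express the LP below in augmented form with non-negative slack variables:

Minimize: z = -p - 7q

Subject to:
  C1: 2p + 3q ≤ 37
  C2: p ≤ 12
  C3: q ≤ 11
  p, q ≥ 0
min z = -p - 7q

s.t.
  2p + 3q + s1 = 37
  p + s2 = 12
  q + s3 = 11
  p, q, s1, s2, s3 ≥ 0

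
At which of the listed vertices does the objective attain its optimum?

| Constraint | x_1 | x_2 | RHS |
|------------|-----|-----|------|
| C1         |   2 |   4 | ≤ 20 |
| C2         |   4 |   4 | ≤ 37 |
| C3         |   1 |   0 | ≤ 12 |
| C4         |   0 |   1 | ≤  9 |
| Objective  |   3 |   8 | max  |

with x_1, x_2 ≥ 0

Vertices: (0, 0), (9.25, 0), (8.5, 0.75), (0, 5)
(0, 5) with z = 40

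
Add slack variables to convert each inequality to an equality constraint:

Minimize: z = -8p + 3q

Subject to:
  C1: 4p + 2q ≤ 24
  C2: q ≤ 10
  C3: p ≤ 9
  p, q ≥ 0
min z = -8p + 3q

s.t.
  4p + 2q + s1 = 24
  q + s2 = 10
  p + s3 = 9
  p, q, s1, s2, s3 ≥ 0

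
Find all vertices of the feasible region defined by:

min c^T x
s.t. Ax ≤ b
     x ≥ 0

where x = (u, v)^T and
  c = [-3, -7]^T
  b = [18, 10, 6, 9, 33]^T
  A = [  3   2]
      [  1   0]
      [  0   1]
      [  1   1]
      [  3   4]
Each vertex is the intersection of two constraint boundaries that also satisfies all remaining constraints:
  u = 0 and v = 0 → (0, 0)
  3u + 2v = 18 and v = 0 → (6, 0)
  3u + 2v = 18 and v = 6 → (2, 6)
  v = 6 and u = 0 → (0, 6)

Vertices: (0, 0), (6, 0), (2, 6), (0, 6)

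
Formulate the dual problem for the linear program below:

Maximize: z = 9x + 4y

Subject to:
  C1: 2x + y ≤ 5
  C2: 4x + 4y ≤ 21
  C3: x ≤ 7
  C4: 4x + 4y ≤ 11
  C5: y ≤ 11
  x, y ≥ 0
Minimize: z = 5y1 + 21y2 + 7y3 + 11y4 + 11y5

Subject to:
  C1: -2y1 - 4y2 - y3 - 4y4 ≤ -9
  C2: -y1 - 4y2 - 4y4 - y5 ≤ -4
  y1, y2, y3, y4, y5 ≥ 0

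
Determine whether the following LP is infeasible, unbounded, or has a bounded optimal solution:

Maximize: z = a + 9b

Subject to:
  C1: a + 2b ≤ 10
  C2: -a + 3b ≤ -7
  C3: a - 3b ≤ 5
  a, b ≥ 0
C3 requires a - 3b ≤ 5, while C2 (-a + 3b ≤ -7) is equivalent to a - 3b ≥ 7. Together they would need 7 ≤ a - 3b ≤ 5, which is impossible since 7 > 5. No point satisfies all constraints.

Infeasible — the constraint set is empty.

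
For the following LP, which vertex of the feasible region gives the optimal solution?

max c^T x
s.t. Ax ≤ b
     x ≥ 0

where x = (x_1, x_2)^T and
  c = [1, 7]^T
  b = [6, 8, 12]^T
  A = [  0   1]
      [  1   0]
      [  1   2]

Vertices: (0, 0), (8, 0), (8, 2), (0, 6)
Evaluating z = x_1 + 7x_2 at each vertex:
  (0, 0): z = 0
  (8, 0): z = 8
  (8, 2): z = 22
  (0, 6): z = 42

The largest value is z = 42, attained at (0, 6).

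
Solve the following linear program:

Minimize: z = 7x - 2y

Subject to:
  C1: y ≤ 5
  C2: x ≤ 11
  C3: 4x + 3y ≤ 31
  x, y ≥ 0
Each vertex is the intersection of two constraint boundaries that also satisfies all remaining constraints:
  x = 0 and y = 0 → (0, 0)
  4x + 3y = 31 and y = 0 → (7.75, 0)
  y = 5 and 4x + 3y = 31 → (4, 5)
  y = 5 and x = 0 → (0, 5)

Evaluating z = 7x - 2y at each vertex:
  (0, 0): z = 0
  (7.75, 0): z = 54.25
  (4, 5): z = 18
  (0, 5): z = -10

The minimum is at (0, 5) with z = -10.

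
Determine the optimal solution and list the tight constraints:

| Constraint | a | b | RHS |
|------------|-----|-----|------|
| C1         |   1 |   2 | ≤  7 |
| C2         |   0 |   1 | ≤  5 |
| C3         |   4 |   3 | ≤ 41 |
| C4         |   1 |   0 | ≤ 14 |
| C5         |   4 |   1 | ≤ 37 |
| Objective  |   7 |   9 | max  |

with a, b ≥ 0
Optimal: a = 7, b = 0
Slack at optimum:
  C1: slack = 0 (binding)
  C2: slack = 5
  C3: slack = 13
  C4: slack = 7
  C5: slack = 9
  a ≥ 0: a = 7
  b ≥ 0: b = 0 (binding)
Binding constraints: C1, b ≥ 0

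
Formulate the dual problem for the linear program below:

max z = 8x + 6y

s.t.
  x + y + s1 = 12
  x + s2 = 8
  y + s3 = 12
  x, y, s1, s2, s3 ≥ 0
Minimize: z = 12y1 + 8y2 + 12y3

Subject to:
  C1: -y1 - y2 ≤ -8
  C2: -y1 - y3 ≤ -6
  y1, y2, y3 ≥ 0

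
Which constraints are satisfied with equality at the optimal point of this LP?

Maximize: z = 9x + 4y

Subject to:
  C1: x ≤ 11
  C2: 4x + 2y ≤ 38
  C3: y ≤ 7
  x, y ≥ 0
Optimal: x = 9.5, y = 0
Binding: C2, y ≥ 0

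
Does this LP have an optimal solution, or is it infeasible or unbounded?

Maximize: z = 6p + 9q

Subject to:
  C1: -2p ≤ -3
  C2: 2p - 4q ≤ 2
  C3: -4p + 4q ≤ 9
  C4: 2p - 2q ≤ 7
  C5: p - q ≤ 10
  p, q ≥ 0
Feasible point: (2, 1) satisfies every constraint, so the LP is feasible.
Direction d = (1, 1): for each constraint row a, a·d ≤ 0 —
  (-2)(1) + (0)(1) = -2 ≤ 0
  (2)(1) + (-4)(1) = -2 ≤ 0
  (-4)(1) + (4)(1) = 0 ≤ 0
  (2)(1) + (-2)(1) = 0 ≤ 0
  (1)(1) + (-1)(1) = 0 ≤ 0
and d ≥ 0, so (2, 1) + t·d stays feasible for every t ≥ 0. Along this ray z = 6p + 9q changes by 15 per unit t, so z → +∞.

The LP is unbounded; z can be made arbitrarily large.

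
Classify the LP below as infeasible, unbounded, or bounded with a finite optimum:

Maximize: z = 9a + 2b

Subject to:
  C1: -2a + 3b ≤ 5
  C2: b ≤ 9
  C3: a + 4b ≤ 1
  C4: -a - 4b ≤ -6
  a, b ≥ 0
C3 requires a + 4b ≤ 1, while C4 (-a - 4b ≤ -6) is equivalent to a + 4b ≥ 6. Together they would need 6 ≤ a + 4b ≤ 1, which is impossible since 6 > 1. No point satisfies all constraints.

Infeasible: no point satisfies all constraints simultaneously.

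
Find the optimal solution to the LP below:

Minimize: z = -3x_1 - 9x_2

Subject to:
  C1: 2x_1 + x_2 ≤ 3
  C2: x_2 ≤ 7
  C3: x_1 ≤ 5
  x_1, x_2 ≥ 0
Each vertex is the intersection of two constraint boundaries that also satisfies all remaining constraints:
  x_1 = 0 and x_2 = 0 → (0, 0)
  2x_1 + x_2 = 3 and x_2 = 0 → (1.5, 0)
  2x_1 + x_2 = 3 and x_1 = 0 → (0, 3)

Evaluating z = -3x_1 - 9x_2 at each vertex:
  (0, 0): z = 0
  (1.5, 0): z = -4.5
  (0, 3): z = -27

The minimum is at (0, 3) with z = -27.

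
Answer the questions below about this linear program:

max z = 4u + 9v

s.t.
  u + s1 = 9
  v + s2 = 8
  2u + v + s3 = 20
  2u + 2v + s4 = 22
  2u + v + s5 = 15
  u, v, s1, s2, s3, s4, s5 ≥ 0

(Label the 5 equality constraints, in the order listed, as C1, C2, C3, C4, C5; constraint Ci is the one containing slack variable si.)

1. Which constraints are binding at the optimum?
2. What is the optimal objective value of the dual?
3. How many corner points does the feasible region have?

1. C2, C4
2. 84 (by strong duality, equal to the primal optimum)
3. 5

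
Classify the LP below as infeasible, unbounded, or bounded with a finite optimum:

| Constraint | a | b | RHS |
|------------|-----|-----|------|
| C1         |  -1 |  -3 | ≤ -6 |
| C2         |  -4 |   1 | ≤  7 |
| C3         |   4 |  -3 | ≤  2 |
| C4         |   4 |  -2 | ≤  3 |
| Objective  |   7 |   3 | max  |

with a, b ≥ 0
Feasible point: (0, 2) satisfies every constraint, so the LP is feasible.
Direction d = (1, 4): for each constraint row a, a·d ≤ 0 —
  (-1)(1) + (-3)(4) = -13 ≤ 0
  (-4)(1) + (1)(4) = 0 ≤ 0
  (4)(1) + (-3)(4) = -8 ≤ 0
  (4)(1) + (-2)(4) = -4 ≤ 0
and d ≥ 0, so (0, 2) + t·d stays feasible for every t ≥ 0. Along this ray z = 7a + 3b changes by 19 per unit t, so z → +∞.

The LP is unbounded; z can be made arbitrarily large.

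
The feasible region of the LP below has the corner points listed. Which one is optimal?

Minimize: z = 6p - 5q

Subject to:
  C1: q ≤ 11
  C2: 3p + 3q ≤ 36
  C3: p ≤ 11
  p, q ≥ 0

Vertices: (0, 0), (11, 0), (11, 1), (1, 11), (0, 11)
Evaluating z = 6p - 5q at each vertex:
  (0, 0): z = 0
  (11, 0): z = 66
  (11, 1): z = 61
  (1, 11): z = -49
  (0, 11): z = -55

The smallest value is z = -55, attained at (0, 11).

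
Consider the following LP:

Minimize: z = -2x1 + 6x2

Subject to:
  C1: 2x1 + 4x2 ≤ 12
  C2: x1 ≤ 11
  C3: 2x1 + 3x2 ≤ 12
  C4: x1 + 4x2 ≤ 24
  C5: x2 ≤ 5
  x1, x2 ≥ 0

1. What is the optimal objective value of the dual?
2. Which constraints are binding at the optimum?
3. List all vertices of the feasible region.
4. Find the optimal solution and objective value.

1. -12 (by strong duality, equal to the primal optimum)
2. C1, C3, x2 ≥ 0
3. (0, 0), (6, 0), (0, 3)
4. x1 = 6, x2 = 0, z = -12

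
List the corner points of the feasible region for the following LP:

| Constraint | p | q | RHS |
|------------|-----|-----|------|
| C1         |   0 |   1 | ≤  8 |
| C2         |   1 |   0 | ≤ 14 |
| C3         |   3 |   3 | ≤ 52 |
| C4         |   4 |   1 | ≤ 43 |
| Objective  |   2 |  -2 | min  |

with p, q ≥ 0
Each vertex is the intersection of two constraint boundaries that also satisfies all remaining constraints:
  p = 0 and q = 0 → (0, 0)
  4p + q = 43 and q = 0 → (10.75, 0)
  q = 8 and 4p + q = 43 → (8.75, 8)
  q = 8 and p = 0 → (0, 8)

Vertices: (0, 0), (10.75, 0), (8.75, 8), (0, 8)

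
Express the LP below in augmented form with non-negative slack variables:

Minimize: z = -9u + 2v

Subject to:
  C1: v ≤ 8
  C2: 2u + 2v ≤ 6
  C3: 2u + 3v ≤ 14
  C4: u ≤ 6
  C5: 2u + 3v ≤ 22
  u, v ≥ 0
min z = -9u + 2v

s.t.
  v + s1 = 8
  2u + 2v + s2 = 6
  2u + 3v + s3 = 14
  u + s4 = 6
  2u + 3v + s5 = 22
  u, v, s1, s2, s3, s4, s5 ≥ 0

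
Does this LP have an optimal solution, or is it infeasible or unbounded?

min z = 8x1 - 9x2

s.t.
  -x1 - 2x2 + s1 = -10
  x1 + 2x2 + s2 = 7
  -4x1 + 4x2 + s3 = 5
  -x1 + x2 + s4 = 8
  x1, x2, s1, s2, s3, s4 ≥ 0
The row x1 + 2x2 + s2 = 7 with s2 ≥ 0 requires x1 + 2x2 ≤ 7, while the row -x1 - 2x2 + s1 = -10 with s1 ≥ 0 is equivalent to x1 + 2x2 ≥ 10. Together they would need 10 ≤ x1 + 2x2 ≤ 7, which is impossible since 10 > 7. No point satisfies all constraints.

The feasible region is empty; the LP is infeasible.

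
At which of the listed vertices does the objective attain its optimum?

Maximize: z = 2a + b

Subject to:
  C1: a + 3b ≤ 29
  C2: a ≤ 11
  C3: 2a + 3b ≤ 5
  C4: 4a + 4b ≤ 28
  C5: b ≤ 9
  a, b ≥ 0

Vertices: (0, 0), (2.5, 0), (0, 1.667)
(2.5, 0) with z = 5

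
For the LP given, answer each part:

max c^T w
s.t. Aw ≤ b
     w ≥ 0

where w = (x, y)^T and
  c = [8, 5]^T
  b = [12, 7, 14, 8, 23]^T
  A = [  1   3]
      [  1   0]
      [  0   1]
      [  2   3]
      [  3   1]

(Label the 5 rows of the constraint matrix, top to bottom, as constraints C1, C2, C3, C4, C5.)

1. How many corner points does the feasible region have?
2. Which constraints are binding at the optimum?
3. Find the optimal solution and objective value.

1. 3
2. C4, y ≥ 0
3. x = 4, y = 0, z = 32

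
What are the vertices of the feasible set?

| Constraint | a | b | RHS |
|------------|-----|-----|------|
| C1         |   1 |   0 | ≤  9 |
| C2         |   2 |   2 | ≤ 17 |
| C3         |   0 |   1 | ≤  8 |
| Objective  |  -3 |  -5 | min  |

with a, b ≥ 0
Each vertex is the intersection of two constraint boundaries that also satisfies all remaining constraints:
  a = 0 and b = 0 → (0, 0)
  2a + 2b = 17 and b = 0 → (8.5, 0)
  2a + 2b = 17 and b = 8 → (0.5, 8)
  b = 8 and a = 0 → (0, 8)

Vertices: (0, 0), (8.5, 0), (0.5, 8), (0, 8)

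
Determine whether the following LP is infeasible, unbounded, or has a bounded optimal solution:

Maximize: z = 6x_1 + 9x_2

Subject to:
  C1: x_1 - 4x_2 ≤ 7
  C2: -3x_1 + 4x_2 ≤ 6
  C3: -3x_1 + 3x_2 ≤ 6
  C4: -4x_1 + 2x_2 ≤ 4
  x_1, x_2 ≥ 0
Feasible point: (0, 0) satisfies every constraint, so the LP is feasible.
Direction d = (4, 1): for each constraint row a, a·d ≤ 0 —
  (1)(4) + (-4)(1) = 0 ≤ 0
  (-3)(4) + (4)(1) = -8 ≤ 0
  (-3)(4) + (3)(1) = -9 ≤ 0
  (-4)(4) + (2)(1) = -14 ≤ 0
and d ≥ 0, so (0, 0) + t·d stays feasible for every t ≥ 0. Along this ray z = 6x_1 + 9x_2 changes by 33 per unit t, so z → +∞.

Unbounded — the objective can increase without bound over the feasible region.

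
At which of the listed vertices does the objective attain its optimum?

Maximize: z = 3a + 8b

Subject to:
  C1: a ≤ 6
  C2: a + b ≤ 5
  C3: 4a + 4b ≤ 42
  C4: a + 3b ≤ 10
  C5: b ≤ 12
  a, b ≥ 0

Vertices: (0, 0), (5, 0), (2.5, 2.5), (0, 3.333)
(2.5, 2.5) with z = 27.5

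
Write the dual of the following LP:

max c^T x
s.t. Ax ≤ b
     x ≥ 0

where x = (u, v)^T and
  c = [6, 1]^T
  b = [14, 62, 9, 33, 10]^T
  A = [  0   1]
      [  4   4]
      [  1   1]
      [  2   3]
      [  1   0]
Minimize: z = 14y1 + 62y2 + 9y3 + 33y4 + 10y5

Subject to:
  C1: -4y2 - y3 - 2y4 - y5 ≤ -6
  C2: -y1 - 4y2 - y3 - 3y4 ≤ -1
  y1, y2, y3, y4, y5 ≥ 0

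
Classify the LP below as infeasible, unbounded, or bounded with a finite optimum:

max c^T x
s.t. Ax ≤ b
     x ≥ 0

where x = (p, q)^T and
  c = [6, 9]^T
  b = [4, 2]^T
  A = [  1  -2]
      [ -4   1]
Feasible point: (0, 0) satisfies every constraint, so the LP is feasible.
Direction d = (1, 1): for each constraint row a, a·d ≤ 0 —
  (1)(1) + (-2)(1) = -1 ≤ 0
  (-4)(1) + (1)(1) = -3 ≤ 0
and d ≥ 0, so (0, 0) + t·d stays feasible for every t ≥ 0. Along this ray z = 6p + 9q changes by 15 per unit t, so z → +∞.

Unbounded — the objective can increase without bound over the feasible region.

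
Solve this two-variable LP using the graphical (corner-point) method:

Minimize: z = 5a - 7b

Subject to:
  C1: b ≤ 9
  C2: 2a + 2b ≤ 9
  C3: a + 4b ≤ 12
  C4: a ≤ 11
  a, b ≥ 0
Each vertex is the intersection of two constraint boundaries that also satisfies all remaining constraints:
  a = 0 and b = 0 → (0, 0)
  2a + 2b = 9 and b = 0 → (4.5, 0)
  2a + 2b = 9 and a + 4b = 12 → (2, 2.5)
  a + 4b = 12 and a = 0 → (0, 3)

Evaluating z = 5a - 7b at each vertex:
  (0, 0): z = 0
  (4.5, 0): z = 22.5
  (2, 2.5): z = -7.5
  (0, 3): z = -21

The minimum is at (0, 3) with z = -21.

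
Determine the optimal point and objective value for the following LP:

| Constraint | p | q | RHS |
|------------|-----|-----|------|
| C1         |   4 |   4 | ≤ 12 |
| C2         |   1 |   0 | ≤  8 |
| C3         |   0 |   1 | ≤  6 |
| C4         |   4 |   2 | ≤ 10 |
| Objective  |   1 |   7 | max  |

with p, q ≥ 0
Each vertex is the intersection of two constraint boundaries that also satisfies all remaining constraints:
  p = 0 and q = 0 → (0, 0)
  4p + 2q = 10 and q = 0 → (2.5, 0)
  4p + 4q = 12 and 4p + 2q = 10 → (2, 1)
  4p + 4q = 12 and p = 0 → (0, 3)

Evaluating z = p + 7q at each vertex:
  (0, 0): z = 0
  (2.5, 0): z = 2.5
  (2, 1): z = 9
  (0, 3): z = 21

The maximum is at (0, 3) with z = 21.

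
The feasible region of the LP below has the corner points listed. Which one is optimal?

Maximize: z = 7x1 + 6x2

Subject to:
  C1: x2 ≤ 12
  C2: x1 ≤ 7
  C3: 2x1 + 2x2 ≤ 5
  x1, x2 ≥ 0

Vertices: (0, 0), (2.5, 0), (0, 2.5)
Evaluating z = 7x1 + 6x2 at each vertex:
  (0, 0): z = 0
  (2.5, 0): z = 17.5
  (0, 2.5): z = 15

The largest value is z = 17.5, attained at (2.5, 0).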